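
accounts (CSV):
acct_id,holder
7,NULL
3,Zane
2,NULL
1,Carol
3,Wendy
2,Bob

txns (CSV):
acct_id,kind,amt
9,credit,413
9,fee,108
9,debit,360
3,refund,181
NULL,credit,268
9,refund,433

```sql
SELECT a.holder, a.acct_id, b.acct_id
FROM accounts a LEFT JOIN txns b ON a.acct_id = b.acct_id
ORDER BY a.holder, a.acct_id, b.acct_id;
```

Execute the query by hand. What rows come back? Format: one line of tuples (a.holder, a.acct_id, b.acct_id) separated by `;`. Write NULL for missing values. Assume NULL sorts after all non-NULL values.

(Bob, 2, NULL); (Carol, 1, NULL); (Wendy, 3, 3); (Zane, 3, 3); (NULL, 2, NULL); (NULL, 7, NULL)

LEFT JOIN keeps every row from `accounts`; unmatched rows get NULL for `txns`'s columns.
Matching on a.acct_id = b.acct_id. A NULL in a compared column never satisfies the condition.
Matched pairs: 2; unmatched a rows kept: 4.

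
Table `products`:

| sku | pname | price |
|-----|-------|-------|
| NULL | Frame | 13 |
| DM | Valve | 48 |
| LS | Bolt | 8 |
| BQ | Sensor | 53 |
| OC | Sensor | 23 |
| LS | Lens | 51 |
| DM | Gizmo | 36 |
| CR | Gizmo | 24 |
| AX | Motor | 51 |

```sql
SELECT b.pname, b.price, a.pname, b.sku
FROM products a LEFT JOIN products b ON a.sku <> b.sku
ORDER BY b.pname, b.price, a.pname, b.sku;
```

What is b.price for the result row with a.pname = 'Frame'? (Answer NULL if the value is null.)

NULL

LEFT JOIN keeps every row from `products a`; unmatched rows get NULL for `products b`'s columns.
Matching on a.sku <> b.sku. A NULL in a compared column never satisfies the condition.
- a row (sku=NULL): no match → kept, b columns NULL.
- a row (sku=DM): matches 6 b row(s) → 6 output row(s).
- a row (sku=LS): matches 6 b row(s) → 6 output row(s).
- a row (sku=BQ): matches 7 b row(s) → 7 output row(s).
- a row (sku=OC): matches 7 b row(s) → 7 output row(s).
- a row (sku=LS): matches 6 b row(s) → 6 output row(s).
- a row (sku=DM): matches 6 b row(s) → 6 output row(s).
- a row (sku=CR): matches 7 b row(s) → 7 output row(s).
- a row (sku=AX): matches 7 b row(s) → 7 output row(s).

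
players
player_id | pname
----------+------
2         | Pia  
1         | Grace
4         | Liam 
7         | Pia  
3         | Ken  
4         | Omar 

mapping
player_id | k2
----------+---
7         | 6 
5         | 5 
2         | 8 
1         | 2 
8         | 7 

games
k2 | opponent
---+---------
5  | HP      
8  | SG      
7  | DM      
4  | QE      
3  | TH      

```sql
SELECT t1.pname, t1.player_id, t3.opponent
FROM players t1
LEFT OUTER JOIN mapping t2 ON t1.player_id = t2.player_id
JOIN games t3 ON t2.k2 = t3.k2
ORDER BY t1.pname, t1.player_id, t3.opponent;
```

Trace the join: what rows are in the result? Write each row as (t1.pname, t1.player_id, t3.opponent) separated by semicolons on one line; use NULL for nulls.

(Pia, 2, SG)

Evaluate left to right. First `players t1 LEFT JOIN mapping t2` on player_id: 6 row(s).
Then INNER JOIN `games t3` on k2: keep only rows whose t2.k2 appears in t3.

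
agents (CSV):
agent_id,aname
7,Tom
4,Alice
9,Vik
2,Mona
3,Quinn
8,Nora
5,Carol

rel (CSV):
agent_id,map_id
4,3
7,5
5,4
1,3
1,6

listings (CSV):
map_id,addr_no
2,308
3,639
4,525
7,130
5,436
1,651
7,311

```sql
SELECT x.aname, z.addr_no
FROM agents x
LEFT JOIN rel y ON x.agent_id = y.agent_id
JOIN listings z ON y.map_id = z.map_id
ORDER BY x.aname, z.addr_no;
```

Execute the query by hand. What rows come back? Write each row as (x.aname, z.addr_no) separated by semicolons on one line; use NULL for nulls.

(Alice, 639); (Carol, 525); (Tom, 436)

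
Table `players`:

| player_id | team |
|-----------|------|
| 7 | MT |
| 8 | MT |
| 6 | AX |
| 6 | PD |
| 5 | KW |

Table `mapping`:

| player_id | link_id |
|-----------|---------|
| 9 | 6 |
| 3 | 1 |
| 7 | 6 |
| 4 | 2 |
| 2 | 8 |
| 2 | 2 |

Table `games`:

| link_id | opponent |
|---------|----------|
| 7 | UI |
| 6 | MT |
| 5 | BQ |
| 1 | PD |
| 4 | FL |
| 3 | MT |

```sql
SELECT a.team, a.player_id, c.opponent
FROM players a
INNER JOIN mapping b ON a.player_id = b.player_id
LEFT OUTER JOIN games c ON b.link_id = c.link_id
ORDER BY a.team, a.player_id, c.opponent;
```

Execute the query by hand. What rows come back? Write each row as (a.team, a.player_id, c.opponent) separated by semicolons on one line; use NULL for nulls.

Step 1 — a INNER JOIN b on player_id → 1 row(s).
Then LEFT JOIN `games c` on link_id: each of those 1 rows is kept; rows whose b.link_id has no match in c get NULL for c's columns.

(MT, 7, MT)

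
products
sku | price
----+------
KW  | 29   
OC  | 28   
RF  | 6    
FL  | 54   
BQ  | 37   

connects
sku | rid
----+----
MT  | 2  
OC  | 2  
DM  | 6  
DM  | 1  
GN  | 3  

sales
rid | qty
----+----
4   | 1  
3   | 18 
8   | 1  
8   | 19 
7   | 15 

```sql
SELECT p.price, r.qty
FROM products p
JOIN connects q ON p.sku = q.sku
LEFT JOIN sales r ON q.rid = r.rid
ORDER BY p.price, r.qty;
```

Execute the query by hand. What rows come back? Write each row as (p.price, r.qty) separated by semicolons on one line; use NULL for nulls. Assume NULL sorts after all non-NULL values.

(28, NULL)

Step 1 — p INNER JOIN q on sku → 1 row(s).
Then LEFT JOIN `sales r` on rid: each of those 1 rows is kept; rows whose q.rid has no match in r get NULL for r's columns.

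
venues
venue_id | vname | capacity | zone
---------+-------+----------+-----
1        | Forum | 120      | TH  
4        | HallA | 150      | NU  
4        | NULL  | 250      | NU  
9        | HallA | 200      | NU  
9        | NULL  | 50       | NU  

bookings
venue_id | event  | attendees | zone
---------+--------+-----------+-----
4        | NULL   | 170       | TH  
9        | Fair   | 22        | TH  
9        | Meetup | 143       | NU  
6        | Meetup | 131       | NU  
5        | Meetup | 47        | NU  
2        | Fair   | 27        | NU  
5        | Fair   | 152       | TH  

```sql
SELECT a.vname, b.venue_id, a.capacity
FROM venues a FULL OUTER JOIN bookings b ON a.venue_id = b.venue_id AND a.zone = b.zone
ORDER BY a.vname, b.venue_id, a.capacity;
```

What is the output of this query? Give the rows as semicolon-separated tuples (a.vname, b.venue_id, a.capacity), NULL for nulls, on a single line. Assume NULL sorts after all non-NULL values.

(Forum, NULL, 120); (HallA, 9, 200); (HallA, NULL, 150); (NULL, 2, NULL); (NULL, 4, NULL); (NULL, 5, NULL); (NULL, 5, NULL); (NULL, 6, NULL); (NULL, 9, 50); (NULL, 9, NULL); (NULL, NULL, 250)

FULL OUTER JOIN keeps every row from both sides; unmatched rows get NULL for the other side's columns.
Matching on a.venue_id = b.venue_id AND a.zone = b.zone.
- a row (venue_id=1, zone=TH): no match → kept, b columns NULL.
- a row (venue_id=4, zone=NU): no match → kept, b columns NULL.
- a row (venue_id=4, zone=NU): no match → kept, b columns NULL.
- a row (venue_id=9, zone=NU): matches 1 b row(s) → 1 output row(s).
- a row (venue_id=9, zone=NU): matches 1 b row(s) → 1 output row(s).
- 6 b row(s) had no a match → kept, a columns NULL.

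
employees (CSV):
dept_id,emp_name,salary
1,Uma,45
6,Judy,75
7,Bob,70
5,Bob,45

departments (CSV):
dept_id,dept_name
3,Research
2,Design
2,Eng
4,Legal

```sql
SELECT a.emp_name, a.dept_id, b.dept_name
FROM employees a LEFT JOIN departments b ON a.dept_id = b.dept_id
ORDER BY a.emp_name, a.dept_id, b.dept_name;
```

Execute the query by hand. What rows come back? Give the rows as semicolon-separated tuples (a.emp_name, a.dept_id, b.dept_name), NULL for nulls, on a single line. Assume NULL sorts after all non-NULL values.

LEFT JOIN keeps every row from `employees`; unmatched rows get NULL for `departments`'s columns.
Matching on a.dept_id = b.dept_id.
Matched pairs: 0; unmatched a rows kept: 4.

(Bob, 5, NULL); (Bob, 7, NULL); (Judy, 6, NULL); (Uma, 1, NULL)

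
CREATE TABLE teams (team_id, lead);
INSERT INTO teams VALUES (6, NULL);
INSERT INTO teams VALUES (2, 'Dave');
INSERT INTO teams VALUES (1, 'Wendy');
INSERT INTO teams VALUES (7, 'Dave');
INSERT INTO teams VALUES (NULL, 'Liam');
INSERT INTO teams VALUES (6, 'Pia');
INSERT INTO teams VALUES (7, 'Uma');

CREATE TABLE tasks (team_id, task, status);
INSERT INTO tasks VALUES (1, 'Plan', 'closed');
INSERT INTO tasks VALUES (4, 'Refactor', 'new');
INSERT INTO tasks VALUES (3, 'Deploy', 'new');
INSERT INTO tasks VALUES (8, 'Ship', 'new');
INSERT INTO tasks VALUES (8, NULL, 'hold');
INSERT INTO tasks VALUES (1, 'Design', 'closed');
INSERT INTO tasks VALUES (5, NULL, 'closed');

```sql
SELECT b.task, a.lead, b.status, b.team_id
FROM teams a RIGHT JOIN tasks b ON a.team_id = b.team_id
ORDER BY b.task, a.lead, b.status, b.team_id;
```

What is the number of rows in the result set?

7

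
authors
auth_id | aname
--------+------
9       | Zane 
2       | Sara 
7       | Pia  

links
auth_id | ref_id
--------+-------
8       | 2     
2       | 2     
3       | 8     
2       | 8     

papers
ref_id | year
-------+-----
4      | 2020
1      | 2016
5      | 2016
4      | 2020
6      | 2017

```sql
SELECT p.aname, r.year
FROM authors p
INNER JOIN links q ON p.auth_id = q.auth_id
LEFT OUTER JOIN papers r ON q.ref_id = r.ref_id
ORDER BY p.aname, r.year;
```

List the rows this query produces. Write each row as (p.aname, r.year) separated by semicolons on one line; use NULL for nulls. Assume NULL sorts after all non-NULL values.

(Sara, NULL); (Sara, NULL)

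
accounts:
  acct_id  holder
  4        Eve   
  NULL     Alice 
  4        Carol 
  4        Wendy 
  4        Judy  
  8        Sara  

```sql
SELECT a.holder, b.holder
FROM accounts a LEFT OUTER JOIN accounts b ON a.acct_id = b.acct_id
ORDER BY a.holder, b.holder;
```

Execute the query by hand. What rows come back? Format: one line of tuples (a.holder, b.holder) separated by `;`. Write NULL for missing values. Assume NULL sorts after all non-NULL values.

LEFT JOIN keeps every row from `accounts a`; unmatched rows get NULL for `accounts b`'s columns.
Matching on a.acct_id = b.acct_id. A NULL in a compared column never satisfies the condition.
- a[0] acct_id=4 → 4 match(es) in b → 4 row(s).
- a[1] acct_id=NULL → no match; kept with NULLs on the b side.
- a[2] acct_id=4 → 4 match(es) in b → 4 row(s).
- a[3] acct_id=4 → 4 match(es) in b → 4 row(s).
- a[4] acct_id=4 → 4 match(es) in b → 4 row(s).
- a[5] acct_id=8 → 1 match(es) in b → 1 row(s).

(Alice, NULL); (Carol, Carol); (Carol, Eve); (Carol, Judy); (Carol, Wendy); (Eve, Carol); (Eve, Eve); (Eve, Judy); (Eve, Wendy); (Judy, Carol); (Judy, Eve); (Judy, Judy); (Judy, Wendy); (Sara, Sara); (Wendy, Carol); (Wendy, Eve); (Wendy, Judy); (Wendy, Wendy)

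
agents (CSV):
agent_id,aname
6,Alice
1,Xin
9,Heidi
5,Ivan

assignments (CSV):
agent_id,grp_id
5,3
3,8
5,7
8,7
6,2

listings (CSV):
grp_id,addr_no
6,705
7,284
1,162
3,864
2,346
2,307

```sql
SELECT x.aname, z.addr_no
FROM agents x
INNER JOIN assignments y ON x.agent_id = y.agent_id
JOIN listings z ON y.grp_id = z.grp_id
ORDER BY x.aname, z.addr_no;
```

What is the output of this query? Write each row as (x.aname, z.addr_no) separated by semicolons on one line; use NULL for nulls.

(Alice, 307); (Alice, 346); (Ivan, 284); (Ivan, 864)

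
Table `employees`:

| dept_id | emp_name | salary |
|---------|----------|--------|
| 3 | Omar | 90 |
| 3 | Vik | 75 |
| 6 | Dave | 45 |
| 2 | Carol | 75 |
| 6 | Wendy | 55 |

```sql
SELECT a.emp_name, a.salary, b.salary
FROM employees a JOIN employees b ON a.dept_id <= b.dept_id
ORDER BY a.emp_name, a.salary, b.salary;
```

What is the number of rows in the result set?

17

INNER JOIN keeps only pairs where the ON condition holds.
Matching on a.dept_id <= b.dept_id.
- a (dept_id=3) pairs with 4 row(s) of b.
- a (dept_id=3) pairs with 4 row(s) of b.
- a (dept_id=6) pairs with 2 row(s) of b.
- a (dept_id=2) pairs with 5 row(s) of b.
- a (dept_id=6) pairs with 2 row(s) of b.
Total: 17 rows.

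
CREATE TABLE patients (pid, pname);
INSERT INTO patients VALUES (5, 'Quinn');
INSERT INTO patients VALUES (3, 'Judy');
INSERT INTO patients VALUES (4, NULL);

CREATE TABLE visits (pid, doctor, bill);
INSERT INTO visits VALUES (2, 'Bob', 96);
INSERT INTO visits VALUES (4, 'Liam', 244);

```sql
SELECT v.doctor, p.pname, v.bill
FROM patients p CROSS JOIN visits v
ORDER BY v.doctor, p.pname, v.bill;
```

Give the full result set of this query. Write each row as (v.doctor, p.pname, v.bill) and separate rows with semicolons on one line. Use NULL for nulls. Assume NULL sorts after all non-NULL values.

(Bob, Judy, 96); (Bob, Quinn, 96); (Bob, NULL, 96); (Liam, Judy, 244); (Liam, Quinn, 244); (Liam, NULL, 244)

CROSS JOIN pairs every row of `patients` with every row of `visits`: 3 × 2 = 6 rows.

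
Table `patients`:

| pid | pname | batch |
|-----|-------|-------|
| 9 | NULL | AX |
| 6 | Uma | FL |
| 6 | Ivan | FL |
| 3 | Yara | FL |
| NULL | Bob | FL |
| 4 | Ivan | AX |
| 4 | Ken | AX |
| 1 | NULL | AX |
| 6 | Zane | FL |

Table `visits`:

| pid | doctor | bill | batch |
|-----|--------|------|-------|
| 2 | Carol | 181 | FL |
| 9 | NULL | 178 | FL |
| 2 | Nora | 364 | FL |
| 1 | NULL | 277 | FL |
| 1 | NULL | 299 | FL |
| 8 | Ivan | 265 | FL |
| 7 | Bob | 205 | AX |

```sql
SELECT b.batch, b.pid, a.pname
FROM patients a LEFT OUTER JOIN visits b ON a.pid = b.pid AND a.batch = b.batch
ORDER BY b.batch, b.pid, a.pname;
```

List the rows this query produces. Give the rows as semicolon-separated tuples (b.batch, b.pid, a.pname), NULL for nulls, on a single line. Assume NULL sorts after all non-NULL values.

(NULL, NULL, Bob); (NULL, NULL, Ivan); (NULL, NULL, Ivan); (NULL, NULL, Ken); (NULL, NULL, Uma); (NULL, NULL, Yara); (NULL, NULL, Zane); (NULL, NULL, NULL); (NULL, NULL, NULL)

LEFT JOIN keeps every row from `patients`; unmatched rows get NULL for `visits`'s columns.
Matching on a.pid = b.pid AND a.batch = b.batch. A NULL in a compared column never satisfies the condition.
Matched pairs: 0; unmatched a rows kept: 9.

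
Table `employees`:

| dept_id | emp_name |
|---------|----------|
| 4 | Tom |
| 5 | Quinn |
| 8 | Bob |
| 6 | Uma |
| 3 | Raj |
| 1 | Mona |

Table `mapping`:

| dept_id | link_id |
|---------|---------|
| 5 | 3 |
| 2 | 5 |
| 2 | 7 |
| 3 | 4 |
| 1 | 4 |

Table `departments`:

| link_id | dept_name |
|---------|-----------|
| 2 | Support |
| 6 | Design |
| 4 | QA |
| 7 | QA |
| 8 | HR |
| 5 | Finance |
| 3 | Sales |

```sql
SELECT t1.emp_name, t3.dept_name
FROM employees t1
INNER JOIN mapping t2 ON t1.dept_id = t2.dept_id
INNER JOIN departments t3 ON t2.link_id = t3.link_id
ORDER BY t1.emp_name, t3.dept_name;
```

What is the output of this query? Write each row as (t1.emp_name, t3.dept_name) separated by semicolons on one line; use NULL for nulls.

Step 1 — t1 INNER JOIN t2 on dept_id → 3 row(s).
Then INNER JOIN `departments t3` on link_id: keep only rows whose t2.link_id appears in t3.

(Mona, QA); (Quinn, Sales); (Raj, QA)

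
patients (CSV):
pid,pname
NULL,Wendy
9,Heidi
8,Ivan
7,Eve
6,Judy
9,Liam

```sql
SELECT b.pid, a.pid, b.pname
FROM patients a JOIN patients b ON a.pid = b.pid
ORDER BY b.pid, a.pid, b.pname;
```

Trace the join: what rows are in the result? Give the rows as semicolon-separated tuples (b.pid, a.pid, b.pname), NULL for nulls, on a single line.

(6, 6, Judy); (7, 7, Eve); (8, 8, Ivan); (9, 9, Heidi); (9, 9, Heidi); (9, 9, Liam); (9, 9, Liam)

INNER JOIN keeps only pairs where the ON condition holds.
Matching on a.pid = b.pid. A NULL in a compared column never satisfies the condition.
- a (pid=NULL) has no partner → excluded.
- a (pid=9) pairs with 2 row(s) of b.
- a (pid=8) pairs with 1 row(s) of b.
- a (pid=7) pairs with 1 row(s) of b.
- a (pid=6) pairs with 1 row(s) of b.
- a (pid=9) pairs with 2 row(s) of b.
After projecting and ordering:
b.pid | a.pid | b.pname
6 | 6 | Judy
7 | 7 | Eve
8 | 8 | Ivan
9 | 9 | Heidi
9 | 9 | Heidi
9 | 9 | Liam
9 | 9 | Liam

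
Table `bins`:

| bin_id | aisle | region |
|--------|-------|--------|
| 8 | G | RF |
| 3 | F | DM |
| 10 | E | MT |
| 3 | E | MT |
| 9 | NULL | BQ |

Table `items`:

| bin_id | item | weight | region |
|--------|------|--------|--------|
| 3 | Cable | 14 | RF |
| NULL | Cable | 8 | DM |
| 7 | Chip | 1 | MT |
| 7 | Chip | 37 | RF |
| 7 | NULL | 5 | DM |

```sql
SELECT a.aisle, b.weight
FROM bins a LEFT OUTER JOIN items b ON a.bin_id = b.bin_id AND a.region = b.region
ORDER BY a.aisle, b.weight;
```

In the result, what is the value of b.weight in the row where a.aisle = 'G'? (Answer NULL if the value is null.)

LEFT JOIN keeps every row from `bins`; unmatched rows get NULL for `items`'s columns.
Matching on a.bin_id = b.bin_id AND a.region = b.region. A NULL in a compared column never satisfies the condition.
- a[0] bin_id=8, region=RF → no match; kept with NULLs on the b side.
- a[1] bin_id=3, region=DM → no match; kept with NULLs on the b side.
- a[2] bin_id=10, region=MT → no match; kept with NULLs on the b side.
- a[3] bin_id=3, region=MT → no match; kept with NULLs on the b side.
- a[4] bin_id=9, region=BQ → no match; kept with NULLs on the b side.

NULL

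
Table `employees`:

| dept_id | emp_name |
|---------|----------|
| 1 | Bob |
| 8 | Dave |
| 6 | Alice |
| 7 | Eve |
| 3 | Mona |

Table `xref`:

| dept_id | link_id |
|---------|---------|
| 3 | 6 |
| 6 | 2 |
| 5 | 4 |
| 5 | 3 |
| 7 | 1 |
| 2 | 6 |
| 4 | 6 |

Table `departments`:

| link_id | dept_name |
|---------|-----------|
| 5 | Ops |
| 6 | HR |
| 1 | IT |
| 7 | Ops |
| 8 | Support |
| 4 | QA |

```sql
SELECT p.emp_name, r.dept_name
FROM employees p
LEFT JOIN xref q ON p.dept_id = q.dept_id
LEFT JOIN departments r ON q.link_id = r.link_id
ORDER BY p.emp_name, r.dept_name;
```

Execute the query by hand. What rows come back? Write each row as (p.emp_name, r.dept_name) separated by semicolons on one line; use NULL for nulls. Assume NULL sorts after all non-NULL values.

(Alice, NULL); (Bob, NULL); (Dave, NULL); (Eve, IT); (Mona, HR)

Step 1 — p LEFT JOIN q on dept_id → 5 row(s).
Then LEFT JOIN `departments r` on link_id: each of those 5 rows is kept; rows whose q.link_id has no match in r get NULL for r's columns.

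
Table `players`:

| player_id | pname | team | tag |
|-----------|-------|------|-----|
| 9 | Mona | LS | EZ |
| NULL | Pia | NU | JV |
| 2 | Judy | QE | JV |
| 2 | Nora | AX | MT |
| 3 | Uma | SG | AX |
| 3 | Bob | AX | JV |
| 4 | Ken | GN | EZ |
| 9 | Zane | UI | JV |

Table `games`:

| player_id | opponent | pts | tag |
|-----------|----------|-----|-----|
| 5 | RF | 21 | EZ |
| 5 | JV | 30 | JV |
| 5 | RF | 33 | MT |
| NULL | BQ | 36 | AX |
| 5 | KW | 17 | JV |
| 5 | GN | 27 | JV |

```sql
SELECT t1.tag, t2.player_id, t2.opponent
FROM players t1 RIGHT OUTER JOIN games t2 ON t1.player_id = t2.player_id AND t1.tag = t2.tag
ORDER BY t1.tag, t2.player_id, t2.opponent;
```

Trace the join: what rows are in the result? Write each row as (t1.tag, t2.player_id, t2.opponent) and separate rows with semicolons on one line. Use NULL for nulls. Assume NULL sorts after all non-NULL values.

(NULL, 5, GN); (NULL, 5, JV); (NULL, 5, KW); (NULL, 5, RF); (NULL, 5, RF); (NULL, NULL, BQ)

RIGHT JOIN keeps every row from `games`; unmatched rows get NULL for `players`'s columns.
Matching on t1.player_id = t2.player_id AND t1.tag = t2.tag. A NULL in a compared column never satisfies the condition.
- t1 (player_id=9, tag=EZ) has no partner in t2.
- t1 (player_id=NULL, tag=JV) has no partner in t2.
- t1 (player_id=2, tag=JV) has no partner in t2.
- t1 (player_id=2, tag=MT) has no partner in t2.
- t1 (player_id=3, tag=AX) has no partner in t2.
- t1 (player_id=3, tag=JV) has no partner in t2.
- t1 (player_id=4, tag=EZ) has no partner in t2.
- t1 (player_id=9, tag=JV) has no partner in t2.
- 6 t2 row(s) had no t1 match → kept, t1 columns NULL.
After projecting and ordering:
t1.tag | t2.player_id | t2.opponent
NULL | 5 | GN
NULL | 5 | JV
NULL | 5 | KW
NULL | 5 | RF
NULL | 5 | RF
NULL | NULL | BQ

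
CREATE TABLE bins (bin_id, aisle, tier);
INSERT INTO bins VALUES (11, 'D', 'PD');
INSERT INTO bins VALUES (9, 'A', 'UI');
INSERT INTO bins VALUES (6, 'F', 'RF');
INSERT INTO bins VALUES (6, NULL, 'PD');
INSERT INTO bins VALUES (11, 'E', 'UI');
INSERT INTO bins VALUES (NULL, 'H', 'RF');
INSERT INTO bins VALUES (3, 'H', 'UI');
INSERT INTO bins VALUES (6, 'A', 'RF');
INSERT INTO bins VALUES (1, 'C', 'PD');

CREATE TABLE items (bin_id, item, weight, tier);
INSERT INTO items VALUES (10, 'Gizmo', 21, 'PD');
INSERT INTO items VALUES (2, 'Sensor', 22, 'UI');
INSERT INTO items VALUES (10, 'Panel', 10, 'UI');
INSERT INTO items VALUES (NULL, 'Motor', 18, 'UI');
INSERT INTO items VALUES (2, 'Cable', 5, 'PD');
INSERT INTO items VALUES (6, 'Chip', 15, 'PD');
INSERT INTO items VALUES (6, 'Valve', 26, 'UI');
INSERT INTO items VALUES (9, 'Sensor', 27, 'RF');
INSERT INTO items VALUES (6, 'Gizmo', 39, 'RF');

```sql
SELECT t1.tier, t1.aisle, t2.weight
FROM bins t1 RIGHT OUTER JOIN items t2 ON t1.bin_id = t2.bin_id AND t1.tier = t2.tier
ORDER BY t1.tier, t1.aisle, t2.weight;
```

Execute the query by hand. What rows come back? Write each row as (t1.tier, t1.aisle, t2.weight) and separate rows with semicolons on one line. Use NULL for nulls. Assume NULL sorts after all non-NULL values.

(PD, NULL, 15); (RF, A, 39); (RF, F, 39); (NULL, NULL, 5); (NULL, NULL, 10); (NULL, NULL, 18); (NULL, NULL, 21); (NULL, NULL, 22); (NULL, NULL, 26); (NULL, NULL, 27)

RIGHT JOIN keeps every row from `items`; unmatched rows get NULL for `bins`'s columns.
Matching on t1.bin_id = t2.bin_id AND t1.tier = t2.tier. A NULL in a compared column never satisfies the condition.
- t1 row (bin_id=11, tier=PD): no match.
- t1 row (bin_id=9, tier=UI): no match.
- t1 row (bin_id=6, tier=RF): matches 1 t2 row(s) → 1 output row(s).
- t1 row (bin_id=6, tier=PD): matches 1 t2 row(s) → 1 output row(s).
- t1 row (bin_id=11, tier=UI): no match.
- t1 row (bin_id=NULL, tier=RF): no match.
- t1 row (bin_id=3, tier=UI): no match.
- t1 row (bin_id=6, tier=RF): matches 1 t2 row(s) → 1 output row(s).
- t1 row (bin_id=1, tier=PD): no match.
- 7 row(s) from t2 found no t1 partner → padded with NULL.
After projecting and ordering:
t1.tier | t1.aisle | t2.weight
PD | NULL | 15
RF | A | 39
RF | F | 39
NULL | NULL | 5
NULL | NULL | 10
NULL | NULL | 18
NULL | NULL | 21
NULL | NULL | 22
NULL | NULL | 26
NULL | NULL | 27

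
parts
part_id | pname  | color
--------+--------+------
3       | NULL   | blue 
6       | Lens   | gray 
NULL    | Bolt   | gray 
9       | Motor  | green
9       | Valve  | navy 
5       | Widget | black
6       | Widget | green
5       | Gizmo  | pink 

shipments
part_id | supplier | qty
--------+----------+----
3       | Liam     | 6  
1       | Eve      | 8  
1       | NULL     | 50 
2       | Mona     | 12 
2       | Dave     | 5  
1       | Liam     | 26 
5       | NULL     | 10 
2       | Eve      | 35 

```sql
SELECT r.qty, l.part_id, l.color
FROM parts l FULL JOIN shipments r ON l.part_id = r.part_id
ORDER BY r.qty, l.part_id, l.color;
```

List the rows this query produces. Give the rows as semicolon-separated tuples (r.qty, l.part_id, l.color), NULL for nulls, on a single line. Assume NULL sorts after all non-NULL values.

(5, NULL, NULL); (6, 3, blue); (8, NULL, NULL); (10, 5, black); (10, 5, pink); (12, NULL, NULL); (26, NULL, NULL); (35, NULL, NULL); (50, NULL, NULL); (NULL, 6, gray); (NULL, 6, green); (NULL, 9, green); (NULL, 9, navy); (NULL, NULL, gray)

FULL OUTER JOIN keeps every row from both sides; unmatched rows get NULL for the other side's columns.
Matching on l.part_id = r.part_id. A NULL in a compared column never satisfies the condition.
- part_id=3: 1 matching r row(s), so 1 row(s) emitted.
- part_id=6: no r row matches, row kept with r columns NULL.
- part_id=NULL: no r row matches, row kept with r columns NULL.
- part_id=9: no r row matches, row kept with r columns NULL.
- part_id=9: no r row matches, row kept with r columns NULL.
- part_id=5: 1 matching r row(s), so 1 row(s) emitted.
- part_id=6: no r row matches, row kept with r columns NULL.
- part_id=5: 1 matching r row(s), so 1 row(s) emitted.
- 6 row(s) from r found no l partner → padded with NULL.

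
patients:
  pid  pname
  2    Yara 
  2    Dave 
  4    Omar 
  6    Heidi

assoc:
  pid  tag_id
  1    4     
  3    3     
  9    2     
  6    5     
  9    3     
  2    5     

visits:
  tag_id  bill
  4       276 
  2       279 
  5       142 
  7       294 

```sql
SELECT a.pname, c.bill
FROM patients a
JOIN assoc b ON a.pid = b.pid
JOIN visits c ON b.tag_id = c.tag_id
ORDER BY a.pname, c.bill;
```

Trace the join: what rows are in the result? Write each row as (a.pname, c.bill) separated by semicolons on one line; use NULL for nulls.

(Dave, 142); (Heidi, 142); (Yara, 142)

Evaluate left to right. First `patients a INNER JOIN assoc b` on pid: 3 row(s).
Then INNER JOIN `visits c` on tag_id: keep only rows whose b.tag_id appears in c.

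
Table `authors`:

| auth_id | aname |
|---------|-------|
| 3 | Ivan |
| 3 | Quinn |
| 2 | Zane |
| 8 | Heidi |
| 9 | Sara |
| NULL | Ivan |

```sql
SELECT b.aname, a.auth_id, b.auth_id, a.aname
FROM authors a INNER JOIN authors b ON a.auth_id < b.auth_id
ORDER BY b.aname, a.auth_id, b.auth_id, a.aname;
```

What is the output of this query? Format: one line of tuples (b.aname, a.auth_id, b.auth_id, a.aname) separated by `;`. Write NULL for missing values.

(Heidi, 2, 8, Zane); (Heidi, 3, 8, Ivan); (Heidi, 3, 8, Quinn); (Ivan, 2, 3, Zane); (Quinn, 2, 3, Zane); (Sara, 2, 9, Zane); (Sara, 3, 9, Ivan); (Sara, 3, 9, Quinn); (Sara, 8, 9, Heidi)

INNER JOIN keeps only pairs where the ON condition holds.
Matching on a.auth_id < b.auth_id. A NULL in a compared column never satisfies the condition.
- a row (auth_id=3): matches 2 b row(s) → 2 output row(s).
- a row (auth_id=3): matches 2 b row(s) → 2 output row(s).
- a row (auth_id=2): matches 4 b row(s) → 4 output row(s).
- a row (auth_id=8): matches 1 b row(s) → 1 output row(s).
- a row (auth_id=9): no match → dropped.
- a row (auth_id=NULL): no match → dropped.
After projecting and ordering:
b.aname | a.auth_id | b.auth_id | a.aname
Heidi | 2 | 8 | Zane
Heidi | 3 | 8 | Ivan
Heidi | 3 | 8 | Quinn
Ivan | 2 | 3 | Zane
Quinn | 2 | 3 | Zane
Sara | 2 | 9 | Zane
Sara | 3 | 9 | Ivan
Sara | 3 | 9 | Quinn
Sara | 8 | 9 | Heidi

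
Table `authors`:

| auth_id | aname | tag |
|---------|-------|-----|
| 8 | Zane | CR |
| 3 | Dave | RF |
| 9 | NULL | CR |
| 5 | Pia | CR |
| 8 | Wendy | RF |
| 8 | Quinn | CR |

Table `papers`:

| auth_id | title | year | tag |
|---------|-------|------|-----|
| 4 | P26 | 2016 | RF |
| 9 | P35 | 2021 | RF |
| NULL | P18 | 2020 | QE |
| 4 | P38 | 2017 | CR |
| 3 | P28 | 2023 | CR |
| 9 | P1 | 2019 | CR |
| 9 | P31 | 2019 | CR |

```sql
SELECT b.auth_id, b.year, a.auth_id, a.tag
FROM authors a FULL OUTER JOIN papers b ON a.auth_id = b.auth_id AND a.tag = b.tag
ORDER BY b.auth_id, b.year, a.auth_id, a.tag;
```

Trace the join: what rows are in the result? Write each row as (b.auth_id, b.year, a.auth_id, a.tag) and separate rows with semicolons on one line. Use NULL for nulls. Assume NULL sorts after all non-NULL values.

(3, 2023, NULL, NULL); (4, 2016, NULL, NULL); (4, 2017, NULL, NULL); (9, 2019, 9, CR); (9, 2019, 9, CR); (9, 2021, NULL, NULL); (NULL, 2020, NULL, NULL); (NULL, NULL, 3, RF); (NULL, NULL, 5, CR); (NULL, NULL, 8, CR); (NULL, NULL, 8, CR); (NULL, NULL, 8, RF)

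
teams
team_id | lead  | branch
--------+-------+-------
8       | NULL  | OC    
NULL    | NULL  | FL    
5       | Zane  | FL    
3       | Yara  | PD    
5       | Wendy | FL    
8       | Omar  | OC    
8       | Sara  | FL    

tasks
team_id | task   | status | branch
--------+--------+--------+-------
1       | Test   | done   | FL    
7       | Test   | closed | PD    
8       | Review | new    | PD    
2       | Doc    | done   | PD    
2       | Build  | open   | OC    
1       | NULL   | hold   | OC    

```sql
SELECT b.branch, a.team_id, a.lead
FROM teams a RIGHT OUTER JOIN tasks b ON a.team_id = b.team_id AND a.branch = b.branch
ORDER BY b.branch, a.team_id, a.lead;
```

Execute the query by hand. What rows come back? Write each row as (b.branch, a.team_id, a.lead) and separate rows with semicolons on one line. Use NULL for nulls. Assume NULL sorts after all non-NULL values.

(FL, NULL, NULL); (OC, NULL, NULL); (OC, NULL, NULL); (PD, NULL, NULL); (PD, NULL, NULL); (PD, NULL, NULL)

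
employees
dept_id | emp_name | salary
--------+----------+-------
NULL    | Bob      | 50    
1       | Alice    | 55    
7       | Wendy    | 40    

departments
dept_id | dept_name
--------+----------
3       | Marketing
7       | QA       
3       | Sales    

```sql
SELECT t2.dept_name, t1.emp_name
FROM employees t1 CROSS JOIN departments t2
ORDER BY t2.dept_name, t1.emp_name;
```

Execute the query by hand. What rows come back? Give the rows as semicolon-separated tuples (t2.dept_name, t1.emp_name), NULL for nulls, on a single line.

(Marketing, Alice); (Marketing, Bob); (Marketing, Wendy); (QA, Alice); (QA, Bob); (QA, Wendy); (Sales, Alice); (Sales, Bob); (Sales, Wendy)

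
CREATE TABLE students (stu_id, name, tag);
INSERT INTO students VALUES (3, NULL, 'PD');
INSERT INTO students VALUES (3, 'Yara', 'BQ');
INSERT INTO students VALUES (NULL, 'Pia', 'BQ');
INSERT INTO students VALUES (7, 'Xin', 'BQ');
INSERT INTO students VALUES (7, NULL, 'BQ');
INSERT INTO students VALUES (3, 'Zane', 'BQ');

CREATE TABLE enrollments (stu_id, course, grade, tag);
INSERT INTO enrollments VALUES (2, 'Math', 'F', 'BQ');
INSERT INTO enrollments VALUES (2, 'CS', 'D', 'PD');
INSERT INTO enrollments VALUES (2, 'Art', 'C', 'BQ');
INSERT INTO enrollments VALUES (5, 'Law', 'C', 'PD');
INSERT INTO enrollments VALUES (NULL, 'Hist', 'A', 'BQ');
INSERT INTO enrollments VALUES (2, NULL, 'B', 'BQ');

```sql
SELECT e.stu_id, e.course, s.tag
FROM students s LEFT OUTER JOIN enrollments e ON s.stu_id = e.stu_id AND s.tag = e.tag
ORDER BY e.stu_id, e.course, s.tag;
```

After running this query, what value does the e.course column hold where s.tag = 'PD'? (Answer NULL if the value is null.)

NULL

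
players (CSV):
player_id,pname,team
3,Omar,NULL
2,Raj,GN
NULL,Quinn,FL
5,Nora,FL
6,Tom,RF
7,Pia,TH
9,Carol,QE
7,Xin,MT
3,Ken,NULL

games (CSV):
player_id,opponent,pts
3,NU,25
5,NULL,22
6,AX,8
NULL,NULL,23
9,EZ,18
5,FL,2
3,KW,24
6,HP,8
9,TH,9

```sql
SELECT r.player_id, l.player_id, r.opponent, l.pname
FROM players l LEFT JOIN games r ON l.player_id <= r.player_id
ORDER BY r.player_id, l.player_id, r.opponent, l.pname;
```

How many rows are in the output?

41

LEFT JOIN keeps every row from `players`; unmatched rows get NULL for `games`'s columns.
Matching on l.player_id <= r.player_id. A NULL in a compared column never satisfies the condition.
- player_id=3: 8 matching r row(s), so 8 row(s) emitted.
- player_id=2: 8 matching r row(s), so 8 row(s) emitted.
- player_id=NULL: no r row matches, row kept with r columns NULL.
- player_id=5: 6 matching r row(s), so 6 row(s) emitted.
- player_id=6: 4 matching r row(s), so 4 row(s) emitted.
- player_id=7: 2 matching r row(s), so 2 row(s) emitted.
- player_id=9: 2 matching r row(s), so 2 row(s) emitted.
- player_id=7: 2 matching r row(s), so 2 row(s) emitted.
- player_id=3: 8 matching r row(s), so 8 row(s) emitted.
Total: 40 matched + 1 padded = 41 rows.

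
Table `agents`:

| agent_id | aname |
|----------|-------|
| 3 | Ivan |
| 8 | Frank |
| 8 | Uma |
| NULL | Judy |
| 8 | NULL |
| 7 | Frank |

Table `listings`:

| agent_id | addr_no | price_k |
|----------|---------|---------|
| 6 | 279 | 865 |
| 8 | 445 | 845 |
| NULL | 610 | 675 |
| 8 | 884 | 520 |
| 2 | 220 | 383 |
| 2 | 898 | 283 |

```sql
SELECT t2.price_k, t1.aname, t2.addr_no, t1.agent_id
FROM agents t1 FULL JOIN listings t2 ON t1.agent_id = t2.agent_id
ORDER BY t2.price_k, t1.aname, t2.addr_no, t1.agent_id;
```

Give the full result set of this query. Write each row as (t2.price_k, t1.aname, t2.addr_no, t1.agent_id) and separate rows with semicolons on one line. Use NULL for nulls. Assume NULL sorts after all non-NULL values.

(283, NULL, 898, NULL); (383, NULL, 220, NULL); (520, Frank, 884, 8); (520, Uma, 884, 8); (520, NULL, 884, 8); (675, NULL, 610, NULL); (845, Frank, 445, 8); (845, Uma, 445, 8); (845, NULL, 445, 8); (865, NULL, 279, NULL); (NULL, Frank, NULL, 7); (NULL, Ivan, NULL, 3); (NULL, Judy, NULL, NULL)

FULL OUTER JOIN keeps every row from both sides; unmatched rows get NULL for the other side's columns.
Matching on t1.agent_id = t2.agent_id. A NULL in a compared column never satisfies the condition.
Matched pairs: 6; unmatched t1 rows kept: 3; unmatched t2 rows kept: 4.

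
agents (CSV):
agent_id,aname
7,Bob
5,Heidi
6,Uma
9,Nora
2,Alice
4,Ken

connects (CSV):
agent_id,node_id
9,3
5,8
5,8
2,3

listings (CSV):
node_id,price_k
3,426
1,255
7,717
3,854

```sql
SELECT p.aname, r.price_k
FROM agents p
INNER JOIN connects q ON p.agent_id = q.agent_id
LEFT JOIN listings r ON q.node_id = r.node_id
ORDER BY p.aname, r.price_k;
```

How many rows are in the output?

6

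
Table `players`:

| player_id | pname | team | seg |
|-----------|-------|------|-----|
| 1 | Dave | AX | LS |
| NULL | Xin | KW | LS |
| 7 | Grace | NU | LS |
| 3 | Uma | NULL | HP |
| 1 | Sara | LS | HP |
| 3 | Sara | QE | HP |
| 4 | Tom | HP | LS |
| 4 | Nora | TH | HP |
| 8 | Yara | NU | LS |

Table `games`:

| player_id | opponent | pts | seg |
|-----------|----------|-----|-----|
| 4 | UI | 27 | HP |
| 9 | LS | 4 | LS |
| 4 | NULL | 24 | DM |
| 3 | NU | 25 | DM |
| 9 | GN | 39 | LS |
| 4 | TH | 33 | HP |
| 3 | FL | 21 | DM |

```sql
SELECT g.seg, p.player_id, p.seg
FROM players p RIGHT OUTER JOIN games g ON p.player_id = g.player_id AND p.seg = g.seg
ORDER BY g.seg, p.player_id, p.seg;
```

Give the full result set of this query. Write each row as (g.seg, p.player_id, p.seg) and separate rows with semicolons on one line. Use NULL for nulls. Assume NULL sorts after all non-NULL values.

RIGHT JOIN keeps every row from `games`; unmatched rows get NULL for `players`'s columns.
Matching on p.player_id = g.player_id AND p.seg = g.seg. A NULL in a compared column never satisfies the condition.
- p[0] player_id=1, seg=LS → no match.
- p[1] player_id=NULL, seg=LS → no match.
- p[2] player_id=7, seg=LS → no match.
- p[3] player_id=3, seg=HP → no match.
- p[4] player_id=1, seg=HP → no match.
- p[5] player_id=3, seg=HP → no match.
- p[6] player_id=4, seg=LS → no match.
- p[7] player_id=4, seg=HP → 2 match(es) in g → 2 row(s).
- p[8] player_id=8, seg=LS → no match.
- 5 g row(s) had no p match → kept, p columns NULL.
After projecting and ordering:
g.seg | p.player_id | p.seg
DM | NULL | NULL
DM | NULL | NULL
DM | NULL | NULL
HP | 4 | HP
HP | 4 | HP
LS | NULL | NULL
LS | NULL | NULL

(DM, NULL, NULL); (DM, NULL, NULL); (DM, NULL, NULL); (HP, 4, HP); (HP, 4, HP); (LS, NULL, NULL); (LS, NULL, NULL)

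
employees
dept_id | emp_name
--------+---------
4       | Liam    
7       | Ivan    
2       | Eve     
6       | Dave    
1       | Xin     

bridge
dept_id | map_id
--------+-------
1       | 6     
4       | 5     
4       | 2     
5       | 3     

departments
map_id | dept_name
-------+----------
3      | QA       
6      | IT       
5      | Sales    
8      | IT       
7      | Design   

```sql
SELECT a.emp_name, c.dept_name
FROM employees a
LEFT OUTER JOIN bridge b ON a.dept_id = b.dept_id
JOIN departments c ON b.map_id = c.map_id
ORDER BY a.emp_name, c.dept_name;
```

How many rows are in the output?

2

Joins associate left-to-right: employees LEFT JOIN bridge on dept_id gives 6 intermediate row(s).
Then INNER JOIN `departments c` on map_id: keep only rows whose b.map_id appears in c.
Result: 2 row(s).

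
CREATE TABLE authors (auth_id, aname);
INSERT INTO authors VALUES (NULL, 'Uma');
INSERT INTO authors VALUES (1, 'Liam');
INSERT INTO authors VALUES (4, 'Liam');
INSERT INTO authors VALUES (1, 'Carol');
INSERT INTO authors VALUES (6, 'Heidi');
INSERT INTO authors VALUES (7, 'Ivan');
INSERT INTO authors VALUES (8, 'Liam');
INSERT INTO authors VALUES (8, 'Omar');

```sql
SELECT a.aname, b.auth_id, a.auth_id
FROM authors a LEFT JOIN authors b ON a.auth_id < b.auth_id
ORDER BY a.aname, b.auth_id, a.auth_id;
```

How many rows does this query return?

22

LEFT JOIN keeps every row from `authors a`; unmatched rows get NULL for `authors b`'s columns.
Matching on a.auth_id < b.auth_id. A NULL in a compared column never satisfies the condition.
Matched pairs: 19; unmatched a rows kept: 3.
Total: 19 matched + 3 padded = 22 rows.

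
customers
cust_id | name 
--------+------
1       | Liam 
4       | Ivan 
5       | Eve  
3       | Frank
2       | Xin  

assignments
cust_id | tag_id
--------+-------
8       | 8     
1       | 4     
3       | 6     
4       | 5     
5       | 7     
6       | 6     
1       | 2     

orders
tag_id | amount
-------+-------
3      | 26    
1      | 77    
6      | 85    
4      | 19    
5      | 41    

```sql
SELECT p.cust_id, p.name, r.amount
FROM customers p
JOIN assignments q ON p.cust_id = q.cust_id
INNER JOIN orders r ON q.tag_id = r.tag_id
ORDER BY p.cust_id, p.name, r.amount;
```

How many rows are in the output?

3

Joins associate left-to-right: customers INNER JOIN assignments on cust_id gives 5 intermediate row(s).
Then INNER JOIN `orders r` on tag_id: keep only rows whose q.tag_id appears in r.
Result: 3 row(s).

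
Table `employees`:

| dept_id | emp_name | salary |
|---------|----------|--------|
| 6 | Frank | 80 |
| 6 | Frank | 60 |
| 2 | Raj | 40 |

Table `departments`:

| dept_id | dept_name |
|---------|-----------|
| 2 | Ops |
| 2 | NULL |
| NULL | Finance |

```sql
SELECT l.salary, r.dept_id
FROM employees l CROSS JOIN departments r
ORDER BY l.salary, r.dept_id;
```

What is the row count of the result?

CROSS JOIN pairs every row of `employees` with every row of `departments`: 3 × 3 = 9 rows.

9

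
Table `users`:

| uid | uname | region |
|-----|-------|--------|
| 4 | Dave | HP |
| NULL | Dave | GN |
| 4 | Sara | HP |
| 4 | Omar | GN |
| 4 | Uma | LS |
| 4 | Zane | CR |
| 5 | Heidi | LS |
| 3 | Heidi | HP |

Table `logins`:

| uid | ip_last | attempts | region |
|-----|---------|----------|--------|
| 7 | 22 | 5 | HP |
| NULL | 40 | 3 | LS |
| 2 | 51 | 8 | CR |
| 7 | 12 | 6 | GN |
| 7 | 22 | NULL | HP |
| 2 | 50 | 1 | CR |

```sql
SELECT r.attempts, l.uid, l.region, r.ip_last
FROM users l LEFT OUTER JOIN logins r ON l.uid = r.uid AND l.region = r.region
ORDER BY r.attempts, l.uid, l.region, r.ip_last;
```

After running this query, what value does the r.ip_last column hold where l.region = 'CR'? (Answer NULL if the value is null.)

NULL

LEFT JOIN keeps every row from `users`; unmatched rows get NULL for `logins`'s columns.
Matching on l.uid = r.uid AND l.region = r.region. A NULL in a compared column never satisfies the condition.
- l row (uid=4, region=HP): no match → kept, r columns NULL.
- l row (uid=NULL, region=GN): no match → kept, r columns NULL.
- l row (uid=4, region=HP): no match → kept, r columns NULL.
- l row (uid=4, region=GN): no match → kept, r columns NULL.
- l row (uid=4, region=LS): no match → kept, r columns NULL.
- l row (uid=4, region=CR): no match → kept, r columns NULL.
- l row (uid=5, region=LS): no match → kept, r columns NULL.
- l row (uid=3, region=HP): no match → kept, r columns NULL.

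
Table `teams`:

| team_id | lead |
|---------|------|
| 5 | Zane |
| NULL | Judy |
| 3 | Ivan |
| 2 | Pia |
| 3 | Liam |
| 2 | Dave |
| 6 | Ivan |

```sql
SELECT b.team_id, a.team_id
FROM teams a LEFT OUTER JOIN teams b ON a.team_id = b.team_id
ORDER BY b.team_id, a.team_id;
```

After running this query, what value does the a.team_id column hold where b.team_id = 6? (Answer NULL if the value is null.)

6

LEFT JOIN keeps every row from `teams a`; unmatched rows get NULL for `teams b`'s columns.
Matching on a.team_id = b.team_id. A NULL in a compared column never satisfies the condition.
- team_id=5: 1 matching b row(s), so 1 row(s) emitted.
- team_id=NULL: no b row matches, row kept with b columns NULL.
- team_id=3: 2 matching b row(s), so 2 row(s) emitted.
- team_id=2: 2 matching b row(s), so 2 row(s) emitted.
- team_id=3: 2 matching b row(s), so 2 row(s) emitted.
- team_id=2: 2 matching b row(s), so 2 row(s) emitted.
- team_id=6: 1 matching b row(s), so 1 row(s) emitted.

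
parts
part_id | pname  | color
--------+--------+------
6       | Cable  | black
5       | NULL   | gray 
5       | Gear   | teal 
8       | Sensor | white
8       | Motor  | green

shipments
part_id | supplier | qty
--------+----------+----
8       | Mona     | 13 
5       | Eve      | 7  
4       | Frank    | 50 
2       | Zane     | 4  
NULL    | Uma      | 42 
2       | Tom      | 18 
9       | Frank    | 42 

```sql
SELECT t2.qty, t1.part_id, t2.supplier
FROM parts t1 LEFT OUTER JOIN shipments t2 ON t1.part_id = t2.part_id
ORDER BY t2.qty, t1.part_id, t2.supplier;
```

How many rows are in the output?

LEFT JOIN keeps every row from `parts`; unmatched rows get NULL for `shipments`'s columns.
Matching on t1.part_id = t2.part_id. A NULL in a compared column never satisfies the condition.
- part_id=6: no t2 row matches, row kept with t2 columns NULL.
- part_id=5: 1 matching t2 row(s), so 1 row(s) emitted.
- part_id=5: 1 matching t2 row(s), so 1 row(s) emitted.
- part_id=8: 1 matching t2 row(s), so 1 row(s) emitted.
- part_id=8: 1 matching t2 row(s), so 1 row(s) emitted.
Total: 4 matched + 1 padded = 5 rows.

5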